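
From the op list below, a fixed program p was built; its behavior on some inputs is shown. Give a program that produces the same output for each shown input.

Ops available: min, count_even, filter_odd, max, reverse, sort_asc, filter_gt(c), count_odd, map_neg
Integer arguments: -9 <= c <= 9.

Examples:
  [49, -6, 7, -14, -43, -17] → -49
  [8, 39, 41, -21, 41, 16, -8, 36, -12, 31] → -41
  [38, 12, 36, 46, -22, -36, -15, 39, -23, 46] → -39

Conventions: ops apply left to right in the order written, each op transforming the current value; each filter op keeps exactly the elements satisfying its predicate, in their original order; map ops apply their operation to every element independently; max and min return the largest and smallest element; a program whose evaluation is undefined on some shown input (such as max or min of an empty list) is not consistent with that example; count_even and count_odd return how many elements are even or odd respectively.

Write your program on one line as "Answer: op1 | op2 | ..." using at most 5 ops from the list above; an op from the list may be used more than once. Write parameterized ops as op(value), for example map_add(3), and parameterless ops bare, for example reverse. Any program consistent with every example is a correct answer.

map_neg | reverse | sort_asc | filter_odd | min

Check, running the answer program on each example:
  [49, -6, 7, -14, -43, -17] -> [-49, 6, -7, 14, 43, 17] -> [17, 43, 14, -7, 6, -49] -> [-49, -7, 6, 14, 17, 43] -> [-49, -7, 17, 43] -> -49
  [8, 39, 41, -21, 41, 16, -8, 36, -12, 31] -> [-8, -39, -41, 21, -41, -16, 8, -36, 12, -31] -> [-31, 12, -36, 8, -16, -41, 21, -41, -39, -8] -> [-41, -41, -39, -36, -31, -16, -8, 8, 12, 21] -> [-41, -41, -39, -31, 21] -> -41
  [38, 12, 36, 46, -22, -36, -15, 39, -23, 46] -> [-38, -12, -36, -46, 22, 36, 15, -39, 23, -46] -> [-46, 23, -39, 15, 36, 22, -46, -36, -12, -38] -> [-46, -46, -39, -38, -36, -12, 15, 22, 23, 36] -> [-39, 15, 23] -> -39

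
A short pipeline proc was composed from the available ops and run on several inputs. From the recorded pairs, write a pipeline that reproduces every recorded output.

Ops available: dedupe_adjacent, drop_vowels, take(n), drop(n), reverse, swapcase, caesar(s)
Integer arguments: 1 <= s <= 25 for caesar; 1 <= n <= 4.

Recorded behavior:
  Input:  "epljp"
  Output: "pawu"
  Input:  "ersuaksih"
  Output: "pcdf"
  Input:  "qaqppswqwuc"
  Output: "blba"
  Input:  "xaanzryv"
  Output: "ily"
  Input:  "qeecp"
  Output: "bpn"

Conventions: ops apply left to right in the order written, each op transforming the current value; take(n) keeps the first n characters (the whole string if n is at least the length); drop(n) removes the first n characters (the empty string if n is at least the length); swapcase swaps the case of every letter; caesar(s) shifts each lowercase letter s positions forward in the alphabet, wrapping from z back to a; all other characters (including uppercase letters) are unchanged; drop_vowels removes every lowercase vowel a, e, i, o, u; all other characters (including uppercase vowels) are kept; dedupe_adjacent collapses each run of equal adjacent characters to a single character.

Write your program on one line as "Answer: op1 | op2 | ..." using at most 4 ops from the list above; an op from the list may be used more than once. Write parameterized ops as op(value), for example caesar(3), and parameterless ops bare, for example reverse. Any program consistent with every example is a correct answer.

take(4) | caesar(11) | dedupe_adjacent

Check, running the answer program on each example:
  "epljp" -> "eplj" -> "pawu" -> "pawu"
  "ersuaksih" -> "ersu" -> "pcdf" -> "pcdf"
  "qaqppswqwuc" -> "qaqp" -> "blba" -> "blba"
  "xaanzryv" -> "xaan" -> "illy" -> "ily"
  "qeecp" -> "qeec" -> "bppn" -> "bpn"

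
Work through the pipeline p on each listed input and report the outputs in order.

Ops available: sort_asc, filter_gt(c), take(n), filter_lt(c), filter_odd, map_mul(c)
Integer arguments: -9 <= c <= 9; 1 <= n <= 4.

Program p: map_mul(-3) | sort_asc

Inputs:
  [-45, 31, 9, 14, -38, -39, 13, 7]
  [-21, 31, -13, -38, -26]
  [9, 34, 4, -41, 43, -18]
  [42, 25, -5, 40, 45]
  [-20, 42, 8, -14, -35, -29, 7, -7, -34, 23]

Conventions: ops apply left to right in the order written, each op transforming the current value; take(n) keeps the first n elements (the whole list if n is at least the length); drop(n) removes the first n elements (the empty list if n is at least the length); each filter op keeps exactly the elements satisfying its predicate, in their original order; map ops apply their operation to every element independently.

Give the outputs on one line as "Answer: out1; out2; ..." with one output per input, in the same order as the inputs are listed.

Execution, op by op:
  [-45, 31, 9, 14, -38, -39, 13, 7] -> [135, -93, -27, -42, 114, 117, -39, -21] -> [-93, -42, -39, -27, -21, 114, 117, 135]
  [-21, 31, -13, -38, -26] -> [63, -93, 39, 114, 78] -> [-93, 39, 63, 78, 114]
  [9, 34, 4, -41, 43, -18] -> [-27, -102, -12, 123, -129, 54] -> [-129, -102, -27, -12, 54, 123]
  [42, 25, -5, 40, 45] -> [-126, -75, 15, -120, -135] -> [-135, -126, -120, -75, 15]
  [-20, 42, 8, -14, -35, -29, 7, -7, -34, 23] -> [60, -126, -24, 42, 105, 87, -21, 21, 102, -69] -> [-126, -69, -24, -21, 21, 42, 60, 87, 102, 105]

[-93, -42, -39, -27, -21, 114, 117, 135]; [-93, 39, 63, 78, 114]; [-129, -102, -27, -12, 54, 123]; [-135, -126, -120, -75, 15]; [-126, -69, -24, -21, 21, 42, 60, 87, 102, 105]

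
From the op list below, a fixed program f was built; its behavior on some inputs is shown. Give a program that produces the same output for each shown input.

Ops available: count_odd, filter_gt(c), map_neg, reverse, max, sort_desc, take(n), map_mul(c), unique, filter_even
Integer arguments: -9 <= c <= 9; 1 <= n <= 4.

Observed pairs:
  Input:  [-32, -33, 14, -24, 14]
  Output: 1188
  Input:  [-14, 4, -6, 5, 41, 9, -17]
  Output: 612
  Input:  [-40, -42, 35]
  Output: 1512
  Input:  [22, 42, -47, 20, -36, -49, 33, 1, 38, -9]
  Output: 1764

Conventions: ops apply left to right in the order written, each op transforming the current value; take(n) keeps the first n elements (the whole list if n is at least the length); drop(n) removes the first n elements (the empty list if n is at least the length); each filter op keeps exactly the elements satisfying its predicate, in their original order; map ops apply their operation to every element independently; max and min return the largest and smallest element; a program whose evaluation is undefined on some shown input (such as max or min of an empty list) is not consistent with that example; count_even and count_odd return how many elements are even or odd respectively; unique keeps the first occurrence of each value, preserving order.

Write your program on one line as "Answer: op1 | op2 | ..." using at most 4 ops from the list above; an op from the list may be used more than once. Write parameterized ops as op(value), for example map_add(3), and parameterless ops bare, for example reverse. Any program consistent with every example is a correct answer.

map_mul(6) | map_neg | map_mul(6) | max

Check, running the answer program on each example:
  [-32, -33, 14, -24, 14] -> [-192, -198, 84, -144, 84] -> [192, 198, -84, 144, -84] -> [1152, 1188, -504, 864, -504] -> 1188
  [-14, 4, -6, 5, 41, 9, -17] -> [-84, 24, -36, 30, 246, 54, -102] -> [84, -24, 36, -30, -246, -54, 102] -> [504, -144, 216, -180, -1476, -324, 612] -> 612
  [-40, -42, 35] -> [-240, -252, 210] -> [240, 252, -210] -> [1440, 1512, -1260] -> 1512
  [22, 42, -47, 20, -36, -49, 33, 1, 38, -9] -> [132, 252, -282, 120, -216, -294, 198, 6, 228, -54] -> [-132, -252, 282, -120, 216, 294, -198, -6, -228, 54] -> [-792, -1512, 1692, -720, 1296, 1764, -1188, -36, -1368, 324] -> 1764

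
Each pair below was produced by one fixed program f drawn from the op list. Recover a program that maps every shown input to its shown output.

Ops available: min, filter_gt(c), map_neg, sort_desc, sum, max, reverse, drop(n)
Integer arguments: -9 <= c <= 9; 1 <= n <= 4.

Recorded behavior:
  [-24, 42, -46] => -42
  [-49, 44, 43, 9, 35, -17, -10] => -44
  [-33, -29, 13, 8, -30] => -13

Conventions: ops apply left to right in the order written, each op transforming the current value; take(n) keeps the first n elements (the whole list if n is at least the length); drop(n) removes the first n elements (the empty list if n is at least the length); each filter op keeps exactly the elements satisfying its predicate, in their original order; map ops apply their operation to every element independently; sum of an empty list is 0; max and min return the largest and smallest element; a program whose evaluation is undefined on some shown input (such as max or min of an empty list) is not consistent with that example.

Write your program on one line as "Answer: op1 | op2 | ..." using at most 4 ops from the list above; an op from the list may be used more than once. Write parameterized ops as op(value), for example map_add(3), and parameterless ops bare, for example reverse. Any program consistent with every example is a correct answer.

map_neg | reverse | min

Check, running the answer program on each example:
  [-24, 42, -46] -> [24, -42, 46] -> [46, -42, 24] -> -42
  [-49, 44, 43, 9, 35, -17, -10] -> [49, -44, -43, -9, -35, 17, 10] -> [10, 17, -35, -9, -43, -44, 49] -> -44
  [-33, -29, 13, 8, -30] -> [33, 29, -13, -8, 30] -> [30, -8, -13, 29, 33] -> -13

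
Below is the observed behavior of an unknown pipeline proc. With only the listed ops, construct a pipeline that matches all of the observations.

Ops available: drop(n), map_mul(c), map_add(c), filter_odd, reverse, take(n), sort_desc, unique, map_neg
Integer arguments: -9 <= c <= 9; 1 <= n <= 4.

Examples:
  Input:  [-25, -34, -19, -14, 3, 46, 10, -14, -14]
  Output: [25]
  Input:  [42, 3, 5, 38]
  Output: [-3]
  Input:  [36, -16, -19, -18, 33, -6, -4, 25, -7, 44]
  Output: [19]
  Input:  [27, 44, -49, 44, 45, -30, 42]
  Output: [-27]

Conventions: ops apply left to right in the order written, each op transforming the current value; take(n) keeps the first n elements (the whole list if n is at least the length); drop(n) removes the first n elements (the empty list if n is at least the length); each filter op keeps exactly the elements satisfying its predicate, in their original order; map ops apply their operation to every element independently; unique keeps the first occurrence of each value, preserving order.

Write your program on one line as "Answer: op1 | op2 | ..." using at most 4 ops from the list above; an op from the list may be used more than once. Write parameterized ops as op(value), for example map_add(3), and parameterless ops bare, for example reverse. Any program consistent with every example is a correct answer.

unique | map_neg | filter_odd | take(1)

Check, running the answer program on each example:
  [-25, -34, -19, -14, 3, 46, 10, -14, -14] -> [-25, -34, -19, -14, 3, 46, 10] -> [25, 34, 19, 14, -3, -46, -10] -> [25, 19, -3] -> [25]
  [42, 3, 5, 38] -> [42, 3, 5, 38] -> [-42, -3, -5, -38] -> [-3, -5] -> [-3]
  [36, -16, -19, -18, 33, -6, -4, 25, -7, 44] -> [36, -16, -19, -18, 33, -6, -4, 25, -7, 44] -> [-36, 16, 19, 18, -33, 6, 4, -25, 7, -44] -> [19, -33, -25, 7] -> [19]
  [27, 44, -49, 44, 45, -30, 42] -> [27, 44, -49, 45, -30, 42] -> [-27, -44, 49, -45, 30, -42] -> [-27, 49, -45] -> [-27]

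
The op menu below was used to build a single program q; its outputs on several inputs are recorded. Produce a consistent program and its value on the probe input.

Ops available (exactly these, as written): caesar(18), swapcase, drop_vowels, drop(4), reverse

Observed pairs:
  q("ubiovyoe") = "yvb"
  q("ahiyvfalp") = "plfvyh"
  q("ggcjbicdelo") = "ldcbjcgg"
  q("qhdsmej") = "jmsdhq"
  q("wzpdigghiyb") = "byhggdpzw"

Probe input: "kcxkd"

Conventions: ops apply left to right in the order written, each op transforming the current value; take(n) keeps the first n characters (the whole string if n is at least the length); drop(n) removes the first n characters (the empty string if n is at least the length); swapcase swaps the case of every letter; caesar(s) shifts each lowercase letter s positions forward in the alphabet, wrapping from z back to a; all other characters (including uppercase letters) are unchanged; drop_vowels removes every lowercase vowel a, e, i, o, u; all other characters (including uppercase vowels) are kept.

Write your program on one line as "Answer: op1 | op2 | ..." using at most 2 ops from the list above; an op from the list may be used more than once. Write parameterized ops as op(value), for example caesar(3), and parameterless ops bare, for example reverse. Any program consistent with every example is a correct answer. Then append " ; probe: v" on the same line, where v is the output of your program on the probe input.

drop_vowels | reverse ; probe: "dkxck"

Check, running the answer program on each example:
  "ubiovyoe" -> "bvy" -> "yvb"
  "ahiyvfalp" -> "hyvflp" -> "plfvyh"
  "ggcjbicdelo" -> "ggcjbcdl" -> "ldcbjcgg"
  "qhdsmej" -> "qhdsmj" -> "jmsdhq"
  "wzpdigghiyb" -> "wzpdgghyb" -> "byhggdpzw"
  probe: "kcxkd" -> "kcxkd" -> "dkxck"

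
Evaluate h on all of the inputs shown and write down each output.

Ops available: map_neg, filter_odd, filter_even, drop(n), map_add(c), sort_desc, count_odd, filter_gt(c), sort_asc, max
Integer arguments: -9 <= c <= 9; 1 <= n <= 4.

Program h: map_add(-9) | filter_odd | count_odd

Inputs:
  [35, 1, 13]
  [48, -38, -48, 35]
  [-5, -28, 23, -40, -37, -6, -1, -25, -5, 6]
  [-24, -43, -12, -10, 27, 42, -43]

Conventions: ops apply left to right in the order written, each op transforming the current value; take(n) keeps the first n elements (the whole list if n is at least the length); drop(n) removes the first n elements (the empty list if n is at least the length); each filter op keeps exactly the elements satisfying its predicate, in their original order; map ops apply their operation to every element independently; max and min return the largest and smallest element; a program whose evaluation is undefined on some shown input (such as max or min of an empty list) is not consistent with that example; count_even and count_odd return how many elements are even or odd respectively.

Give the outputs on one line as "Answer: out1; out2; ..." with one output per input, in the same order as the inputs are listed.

0; 3; 4; 4

Execution, op by op:
  [35, 1, 13] -> [26, -8, 4] -> [] -> 0
  [48, -38, -48, 35] -> [39, -47, -57, 26] -> [39, -47, -57] -> 3
  [-5, -28, 23, -40, -37, -6, -1, -25, -5, 6] -> [-14, -37, 14, -49, -46, -15, -10, -34, -14, -3] -> [-37, -49, -15, -3] -> 4
  [-24, -43, -12, -10, 27, 42, -43] -> [-33, -52, -21, -19, 18, 33, -52] -> [-33, -21, -19, 33] -> 4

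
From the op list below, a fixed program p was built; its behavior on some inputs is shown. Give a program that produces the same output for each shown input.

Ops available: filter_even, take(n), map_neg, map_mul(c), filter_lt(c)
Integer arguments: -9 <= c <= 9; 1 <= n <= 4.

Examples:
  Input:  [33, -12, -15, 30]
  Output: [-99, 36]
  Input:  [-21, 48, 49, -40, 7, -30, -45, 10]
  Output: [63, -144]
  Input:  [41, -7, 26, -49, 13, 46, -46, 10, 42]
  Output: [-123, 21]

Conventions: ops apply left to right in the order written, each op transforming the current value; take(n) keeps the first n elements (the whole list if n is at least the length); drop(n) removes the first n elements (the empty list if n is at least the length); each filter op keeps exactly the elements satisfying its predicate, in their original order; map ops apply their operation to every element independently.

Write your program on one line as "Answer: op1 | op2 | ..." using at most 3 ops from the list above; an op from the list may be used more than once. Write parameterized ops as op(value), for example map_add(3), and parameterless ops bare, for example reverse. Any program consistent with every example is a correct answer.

map_neg | take(2) | map_mul(3)

Check, running the answer program on each example:
  [33, -12, -15, 30] -> [-33, 12, 15, -30] -> [-33, 12] -> [-99, 36]
  [-21, 48, 49, -40, 7, -30, -45, 10] -> [21, -48, -49, 40, -7, 30, 45, -10] -> [21, -48] -> [63, -144]
  [41, -7, 26, -49, 13, 46, -46, 10, 42] -> [-41, 7, -26, 49, -13, -46, 46, -10, -42] -> [-41, 7] -> [-123, 21]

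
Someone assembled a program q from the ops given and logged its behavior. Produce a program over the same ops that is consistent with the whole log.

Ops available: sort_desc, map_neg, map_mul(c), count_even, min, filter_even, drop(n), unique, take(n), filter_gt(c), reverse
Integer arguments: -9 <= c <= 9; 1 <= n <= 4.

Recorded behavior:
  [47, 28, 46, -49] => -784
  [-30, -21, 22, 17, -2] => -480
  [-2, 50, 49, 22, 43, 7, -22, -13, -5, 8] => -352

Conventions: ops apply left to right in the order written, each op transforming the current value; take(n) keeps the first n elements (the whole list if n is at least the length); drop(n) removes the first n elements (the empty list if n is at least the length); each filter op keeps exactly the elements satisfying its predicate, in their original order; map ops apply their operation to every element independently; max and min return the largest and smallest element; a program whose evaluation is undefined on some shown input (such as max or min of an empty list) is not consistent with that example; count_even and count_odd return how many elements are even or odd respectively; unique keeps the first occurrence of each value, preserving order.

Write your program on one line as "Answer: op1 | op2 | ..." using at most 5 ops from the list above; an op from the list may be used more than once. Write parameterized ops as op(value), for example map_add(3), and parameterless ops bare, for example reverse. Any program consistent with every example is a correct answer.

map_mul(8) | reverse | map_mul(2) | min

Check, running the answer program on each example:
  [47, 28, 46, -49] -> [376, 224, 368, -392] -> [-392, 368, 224, 376] -> [-784, 736, 448, 752] -> -784
  [-30, -21, 22, 17, -2] -> [-240, -168, 176, 136, -16] -> [-16, 136, 176, -168, -240] -> [-32, 272, 352, -336, -480] -> -480
  [-2, 50, 49, 22, 43, 7, -22, -13, -5, 8] -> [-16, 400, 392, 176, 344, 56, -176, -104, -40, 64] -> [64, -40, -104, -176, 56, 344, 176, 392, 400, -16] -> [128, -80, -208, -352, 112, 688, 352, 784, 800, -32] -> -352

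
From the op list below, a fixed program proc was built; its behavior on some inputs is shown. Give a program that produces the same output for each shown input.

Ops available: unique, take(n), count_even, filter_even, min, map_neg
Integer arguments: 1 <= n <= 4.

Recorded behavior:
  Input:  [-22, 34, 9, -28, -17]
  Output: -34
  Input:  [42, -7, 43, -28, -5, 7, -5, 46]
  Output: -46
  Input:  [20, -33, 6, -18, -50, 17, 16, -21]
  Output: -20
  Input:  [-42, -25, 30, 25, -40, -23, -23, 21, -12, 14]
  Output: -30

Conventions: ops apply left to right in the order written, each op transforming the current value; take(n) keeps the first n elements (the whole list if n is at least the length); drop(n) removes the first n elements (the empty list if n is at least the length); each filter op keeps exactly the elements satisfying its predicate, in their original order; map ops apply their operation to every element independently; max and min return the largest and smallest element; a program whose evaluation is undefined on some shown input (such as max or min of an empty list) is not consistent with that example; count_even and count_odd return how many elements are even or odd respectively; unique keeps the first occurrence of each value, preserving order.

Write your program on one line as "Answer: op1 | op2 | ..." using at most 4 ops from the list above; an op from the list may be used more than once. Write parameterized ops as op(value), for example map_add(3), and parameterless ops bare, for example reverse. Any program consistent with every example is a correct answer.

unique | map_neg | min

Check, running the answer program on each example:
  [-22, 34, 9, -28, -17] -> [-22, 34, 9, -28, -17] -> [22, -34, -9, 28, 17] -> -34
  [42, -7, 43, -28, -5, 7, -5, 46] -> [42, -7, 43, -28, -5, 7, 46] -> [-42, 7, -43, 28, 5, -7, -46] -> -46
  [20, -33, 6, -18, -50, 17, 16, -21] -> [20, -33, 6, -18, -50, 17, 16, -21] -> [-20, 33, -6, 18, 50, -17, -16, 21] -> -20
  [-42, -25, 30, 25, -40, -23, -23, 21, -12, 14] -> [-42, -25, 30, 25, -40, -23, 21, -12, 14] -> [42, 25, -30, -25, 40, 23, -21, 12, -14] -> -30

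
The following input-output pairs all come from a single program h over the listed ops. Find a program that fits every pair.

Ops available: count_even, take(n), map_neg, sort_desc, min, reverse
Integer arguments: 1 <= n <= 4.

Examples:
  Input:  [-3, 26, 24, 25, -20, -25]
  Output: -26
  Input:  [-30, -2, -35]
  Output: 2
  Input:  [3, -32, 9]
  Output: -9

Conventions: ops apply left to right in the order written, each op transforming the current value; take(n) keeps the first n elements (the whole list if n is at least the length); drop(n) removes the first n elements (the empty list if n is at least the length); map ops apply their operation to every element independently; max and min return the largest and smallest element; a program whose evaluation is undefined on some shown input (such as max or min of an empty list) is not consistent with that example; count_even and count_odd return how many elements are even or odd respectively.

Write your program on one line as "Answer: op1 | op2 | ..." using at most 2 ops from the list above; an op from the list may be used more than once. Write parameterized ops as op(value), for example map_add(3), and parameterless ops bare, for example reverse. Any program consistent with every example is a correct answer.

map_neg | min

Check, running the answer program on each example:
  [-3, 26, 24, 25, -20, -25] -> [3, -26, -24, -25, 20, 25] -> -26
  [-30, -2, -35] -> [30, 2, 35] -> 2
  [3, -32, 9] -> [-3, 32, -9] -> -9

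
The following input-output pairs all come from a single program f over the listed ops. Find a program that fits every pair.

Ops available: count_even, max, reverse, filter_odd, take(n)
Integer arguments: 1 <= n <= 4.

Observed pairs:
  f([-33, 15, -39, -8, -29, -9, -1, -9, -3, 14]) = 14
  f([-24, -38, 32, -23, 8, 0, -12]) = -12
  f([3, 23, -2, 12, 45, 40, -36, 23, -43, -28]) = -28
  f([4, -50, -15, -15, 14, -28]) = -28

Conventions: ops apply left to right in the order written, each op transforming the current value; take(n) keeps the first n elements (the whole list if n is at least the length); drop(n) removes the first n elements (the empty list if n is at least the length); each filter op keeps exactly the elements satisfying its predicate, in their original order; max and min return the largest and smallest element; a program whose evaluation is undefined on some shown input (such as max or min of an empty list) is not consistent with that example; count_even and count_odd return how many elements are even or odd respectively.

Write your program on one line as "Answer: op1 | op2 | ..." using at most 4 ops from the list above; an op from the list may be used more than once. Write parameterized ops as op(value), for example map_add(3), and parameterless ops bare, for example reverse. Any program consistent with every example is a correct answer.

reverse | take(2) | take(1) | max

Check, running the answer program on each example:
  [-33, 15, -39, -8, -29, -9, -1, -9, -3, 14] -> [14, -3, -9, -1, -9, -29, -8, -39, 15, -33] -> [14, -3] -> [14] -> 14
  [-24, -38, 32, -23, 8, 0, -12] -> [-12, 0, 8, -23, 32, -38, -24] -> [-12, 0] -> [-12] -> -12
  [3, 23, -2, 12, 45, 40, -36, 23, -43, -28] -> [-28, -43, 23, -36, 40, 45, 12, -2, 23, 3] -> [-28, -43] -> [-28] -> -28
  [4, -50, -15, -15, 14, -28] -> [-28, 14, -15, -15, -50, 4] -> [-28, 14] -> [-28] -> -28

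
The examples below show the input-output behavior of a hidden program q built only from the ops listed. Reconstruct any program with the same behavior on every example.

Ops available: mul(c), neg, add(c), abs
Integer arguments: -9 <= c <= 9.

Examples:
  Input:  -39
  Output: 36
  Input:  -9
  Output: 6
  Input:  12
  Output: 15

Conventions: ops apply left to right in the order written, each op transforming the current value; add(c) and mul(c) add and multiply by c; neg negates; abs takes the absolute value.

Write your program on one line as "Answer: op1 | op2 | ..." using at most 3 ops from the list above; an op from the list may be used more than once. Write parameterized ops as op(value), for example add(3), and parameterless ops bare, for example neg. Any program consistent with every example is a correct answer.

neg | add(-3) | abs

Check, running the answer program on each example:
  -39 -> 39 -> 36 -> 36
  -9 -> 9 -> 6 -> 6
  12 -> -12 -> -15 -> 15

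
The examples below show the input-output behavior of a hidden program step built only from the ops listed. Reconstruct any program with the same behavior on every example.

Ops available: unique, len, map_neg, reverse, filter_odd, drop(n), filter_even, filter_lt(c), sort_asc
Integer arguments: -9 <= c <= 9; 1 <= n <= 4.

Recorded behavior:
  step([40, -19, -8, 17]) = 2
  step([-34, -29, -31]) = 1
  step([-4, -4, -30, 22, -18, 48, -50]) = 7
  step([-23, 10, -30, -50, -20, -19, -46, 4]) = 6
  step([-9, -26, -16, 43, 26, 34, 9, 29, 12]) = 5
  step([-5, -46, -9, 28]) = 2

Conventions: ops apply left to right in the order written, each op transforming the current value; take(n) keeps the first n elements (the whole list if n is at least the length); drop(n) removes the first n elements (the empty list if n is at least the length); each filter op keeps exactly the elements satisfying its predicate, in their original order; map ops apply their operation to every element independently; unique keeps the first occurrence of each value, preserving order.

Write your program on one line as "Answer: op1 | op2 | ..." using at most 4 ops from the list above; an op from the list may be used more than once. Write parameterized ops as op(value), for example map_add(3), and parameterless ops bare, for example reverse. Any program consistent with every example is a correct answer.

reverse | filter_even | reverse | len

Check, running the answer program on each example:
  [40, -19, -8, 17] -> [17, -8, -19, 40] -> [-8, 40] -> [40, -8] -> 2
  [-34, -29, -31] -> [-31, -29, -34] -> [-34] -> [-34] -> 1
  [-4, -4, -30, 22, -18, 48, -50] -> [-50, 48, -18, 22, -30, -4, -4] -> [-50, 48, -18, 22, -30, -4, -4] -> [-4, -4, -30, 22, -18, 48, -50] -> 7
  [-23, 10, -30, -50, -20, -19, -46, 4] -> [4, -46, -19, -20, -50, -30, 10, -23] -> [4, -46, -20, -50, -30, 10] -> [10, -30, -50, -20, -46, 4] -> 6
  [-9, -26, -16, 43, 26, 34, 9, 29, 12] -> [12, 29, 9, 34, 26, 43, -16, -26, -9] -> [12, 34, 26, -16, -26] -> [-26, -16, 26, 34, 12] -> 5
  [-5, -46, -9, 28] -> [28, -9, -46, -5] -> [28, -46] -> [-46, 28] -> 2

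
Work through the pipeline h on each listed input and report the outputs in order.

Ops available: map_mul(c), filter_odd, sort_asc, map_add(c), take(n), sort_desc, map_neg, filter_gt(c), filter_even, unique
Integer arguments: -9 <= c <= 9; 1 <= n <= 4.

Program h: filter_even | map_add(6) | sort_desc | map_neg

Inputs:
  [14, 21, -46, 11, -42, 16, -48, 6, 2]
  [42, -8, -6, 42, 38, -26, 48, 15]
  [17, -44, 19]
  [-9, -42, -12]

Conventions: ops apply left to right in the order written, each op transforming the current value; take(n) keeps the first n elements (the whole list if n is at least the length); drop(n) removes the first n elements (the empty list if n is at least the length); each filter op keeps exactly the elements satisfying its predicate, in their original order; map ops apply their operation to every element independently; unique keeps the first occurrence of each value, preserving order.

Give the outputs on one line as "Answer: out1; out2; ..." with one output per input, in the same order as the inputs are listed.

[-22, -20, -12, -8, 36, 40, 42]; [-54, -48, -48, -44, 0, 2, 20]; [38]; [6, 36]

Execution, op by op:
  [14, 21, -46, 11, -42, 16, -48, 6, 2] -> [14, -46, -42, 16, -48, 6, 2] -> [20, -40, -36, 22, -42, 12, 8] -> [22, 20, 12, 8, -36, -40, -42] -> [-22, -20, -12, -8, 36, 40, 42]
  [42, -8, -6, 42, 38, -26, 48, 15] -> [42, -8, -6, 42, 38, -26, 48] -> [48, -2, 0, 48, 44, -20, 54] -> [54, 48, 48, 44, 0, -2, -20] -> [-54, -48, -48, -44, 0, 2, 20]
  [17, -44, 19] -> [-44] -> [-38] -> [-38] -> [38]
  [-9, -42, -12] -> [-42, -12] -> [-36, -6] -> [-6, -36] -> [6, 36]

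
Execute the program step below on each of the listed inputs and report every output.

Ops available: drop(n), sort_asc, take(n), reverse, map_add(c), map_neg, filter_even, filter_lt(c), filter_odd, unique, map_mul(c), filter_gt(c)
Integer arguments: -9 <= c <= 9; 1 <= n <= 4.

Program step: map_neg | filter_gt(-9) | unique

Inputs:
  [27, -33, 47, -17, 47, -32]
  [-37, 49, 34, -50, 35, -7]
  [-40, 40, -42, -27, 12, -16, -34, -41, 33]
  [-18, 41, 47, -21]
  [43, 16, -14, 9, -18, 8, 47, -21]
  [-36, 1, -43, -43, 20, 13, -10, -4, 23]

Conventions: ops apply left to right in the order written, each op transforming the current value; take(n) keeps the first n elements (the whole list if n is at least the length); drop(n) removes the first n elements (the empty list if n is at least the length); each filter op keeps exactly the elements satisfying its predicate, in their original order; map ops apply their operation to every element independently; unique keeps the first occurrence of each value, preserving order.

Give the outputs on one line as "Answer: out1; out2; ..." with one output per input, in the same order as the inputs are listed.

Execution, op by op:
  [27, -33, 47, -17, 47, -32] -> [-27, 33, -47, 17, -47, 32] -> [33, 17, 32] -> [33, 17, 32]
  [-37, 49, 34, -50, 35, -7] -> [37, -49, -34, 50, -35, 7] -> [37, 50, 7] -> [37, 50, 7]
  [-40, 40, -42, -27, 12, -16, -34, -41, 33] -> [40, -40, 42, 27, -12, 16, 34, 41, -33] -> [40, 42, 27, 16, 34, 41] -> [40, 42, 27, 16, 34, 41]
  [-18, 41, 47, -21] -> [18, -41, -47, 21] -> [18, 21] -> [18, 21]
  [43, 16, -14, 9, -18, 8, 47, -21] -> [-43, -16, 14, -9, 18, -8, -47, 21] -> [14, 18, -8, 21] -> [14, 18, -8, 21]
  [-36, 1, -43, -43, 20, 13, -10, -4, 23] -> [36, -1, 43, 43, -20, -13, 10, 4, -23] -> [36, -1, 43, 43, 10, 4] -> [36, -1, 43, 10, 4]

[33, 17, 32]; [37, 50, 7]; [40, 42, 27, 16, 34, 41]; [18, 21]; [14, 18, -8, 21]; [36, -1, 43, 10, 4]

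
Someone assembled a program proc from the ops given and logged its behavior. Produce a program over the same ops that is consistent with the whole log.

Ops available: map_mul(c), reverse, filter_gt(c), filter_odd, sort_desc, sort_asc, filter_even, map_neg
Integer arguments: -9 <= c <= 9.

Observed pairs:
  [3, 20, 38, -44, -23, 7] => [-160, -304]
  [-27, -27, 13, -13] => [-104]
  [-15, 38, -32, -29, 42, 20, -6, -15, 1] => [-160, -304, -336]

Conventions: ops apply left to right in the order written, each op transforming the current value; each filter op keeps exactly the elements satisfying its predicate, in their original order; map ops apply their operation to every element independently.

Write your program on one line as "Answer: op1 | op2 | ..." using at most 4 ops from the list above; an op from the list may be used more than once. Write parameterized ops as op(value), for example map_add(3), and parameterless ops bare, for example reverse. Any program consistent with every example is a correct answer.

reverse | filter_gt(8) | sort_asc | map_mul(-8)

Check, running the answer program on each example:
  [3, 20, 38, -44, -23, 7] -> [7, -23, -44, 38, 20, 3] -> [38, 20] -> [20, 38] -> [-160, -304]
  [-27, -27, 13, -13] -> [-13, 13, -27, -27] -> [13] -> [13] -> [-104]
  [-15, 38, -32, -29, 42, 20, -6, -15, 1] -> [1, -15, -6, 20, 42, -29, -32, 38, -15] -> [20, 42, 38] -> [20, 38, 42] -> [-160, -304, -336]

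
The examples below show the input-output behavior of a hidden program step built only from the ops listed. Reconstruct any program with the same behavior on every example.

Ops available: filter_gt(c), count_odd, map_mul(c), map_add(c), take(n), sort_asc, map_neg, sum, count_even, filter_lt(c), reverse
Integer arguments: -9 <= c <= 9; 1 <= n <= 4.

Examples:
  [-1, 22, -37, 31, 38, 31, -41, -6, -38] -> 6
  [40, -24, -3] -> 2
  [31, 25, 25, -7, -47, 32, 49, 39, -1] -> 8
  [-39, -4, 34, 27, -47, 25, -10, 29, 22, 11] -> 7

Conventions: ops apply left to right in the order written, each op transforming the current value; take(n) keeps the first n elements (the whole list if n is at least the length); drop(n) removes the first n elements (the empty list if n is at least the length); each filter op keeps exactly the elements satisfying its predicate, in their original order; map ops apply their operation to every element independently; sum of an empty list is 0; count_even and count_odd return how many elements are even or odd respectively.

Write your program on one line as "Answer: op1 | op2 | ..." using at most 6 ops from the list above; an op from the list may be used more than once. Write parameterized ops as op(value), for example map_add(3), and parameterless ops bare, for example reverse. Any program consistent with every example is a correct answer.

filter_gt(-9) | map_mul(8) | map_add(2) | reverse | count_even

Check, running the answer program on each example:
  [-1, 22, -37, 31, 38, 31, -41, -6, -38] -> [-1, 22, 31, 38, 31, -6] -> [-8, 176, 248, 304, 248, -48] -> [-6, 178, 250, 306, 250, -46] -> [-46, 250, 306, 250, 178, -6] -> 6
  [40, -24, -3] -> [40, -3] -> [320, -24] -> [322, -22] -> [-22, 322] -> 2
  [31, 25, 25, -7, -47, 32, 49, 39, -1] -> [31, 25, 25, -7, 32, 49, 39, -1] -> [248, 200, 200, -56, 256, 392, 312, -8] -> [250, 202, 202, -54, 258, 394, 314, -6] -> [-6, 314, 394, 258, -54, 202, 202, 250] -> 8
  [-39, -4, 34, 27, -47, 25, -10, 29, 22, 11] -> [-4, 34, 27, 25, 29, 22, 11] -> [-32, 272, 216, 200, 232, 176, 88] -> [-30, 274, 218, 202, 234, 178, 90] -> [90, 178, 234, 202, 218, 274, -30] -> 7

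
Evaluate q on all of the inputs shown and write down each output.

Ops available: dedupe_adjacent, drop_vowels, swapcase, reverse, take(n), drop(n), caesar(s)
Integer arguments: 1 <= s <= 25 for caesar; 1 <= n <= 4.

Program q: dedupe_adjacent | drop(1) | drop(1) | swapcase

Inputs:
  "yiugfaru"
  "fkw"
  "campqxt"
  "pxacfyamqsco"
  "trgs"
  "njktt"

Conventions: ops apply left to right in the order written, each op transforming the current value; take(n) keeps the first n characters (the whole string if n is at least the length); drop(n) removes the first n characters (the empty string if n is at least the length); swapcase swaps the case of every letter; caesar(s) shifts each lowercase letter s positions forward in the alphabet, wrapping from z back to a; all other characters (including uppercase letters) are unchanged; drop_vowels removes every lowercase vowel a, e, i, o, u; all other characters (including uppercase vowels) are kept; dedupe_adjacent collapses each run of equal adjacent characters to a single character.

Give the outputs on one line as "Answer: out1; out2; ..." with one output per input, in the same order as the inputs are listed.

Execution, op by op:
  "yiugfaru" -> "yiugfaru" -> "iugfaru" -> "ugfaru" -> "UGFARU"
  "fkw" -> "fkw" -> "kw" -> "w" -> "W"
  "campqxt" -> "campqxt" -> "ampqxt" -> "mpqxt" -> "MPQXT"
  "pxacfyamqsco" -> "pxacfyamqsco" -> "xacfyamqsco" -> "acfyamqsco" -> "ACFYAMQSCO"
  "trgs" -> "trgs" -> "rgs" -> "gs" -> "GS"
  "njktt" -> "njkt" -> "jkt" -> "kt" -> "KT"

"UGFARU"; "W"; "MPQXT"; "ACFYAMQSCO"; "GS"; "KT"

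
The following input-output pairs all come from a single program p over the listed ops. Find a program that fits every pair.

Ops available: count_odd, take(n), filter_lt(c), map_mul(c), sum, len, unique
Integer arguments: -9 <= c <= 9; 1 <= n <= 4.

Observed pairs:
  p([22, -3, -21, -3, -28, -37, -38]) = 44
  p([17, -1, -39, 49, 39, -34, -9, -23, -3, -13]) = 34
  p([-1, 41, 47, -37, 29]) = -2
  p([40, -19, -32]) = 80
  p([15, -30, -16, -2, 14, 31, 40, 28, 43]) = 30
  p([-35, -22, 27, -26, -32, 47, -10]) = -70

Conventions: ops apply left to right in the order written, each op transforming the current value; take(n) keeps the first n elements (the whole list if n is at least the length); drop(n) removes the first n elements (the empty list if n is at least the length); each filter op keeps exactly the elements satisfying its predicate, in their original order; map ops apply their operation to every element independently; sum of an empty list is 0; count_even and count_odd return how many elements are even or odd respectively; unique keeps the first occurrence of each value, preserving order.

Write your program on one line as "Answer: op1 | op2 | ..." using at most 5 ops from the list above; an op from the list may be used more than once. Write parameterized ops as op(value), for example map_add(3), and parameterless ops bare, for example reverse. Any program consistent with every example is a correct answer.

unique | map_mul(2) | take(1) | sum

Check, running the answer program on each example:
  [22, -3, -21, -3, -28, -37, -38] -> [22, -3, -21, -28, -37, -38] -> [44, -6, -42, -56, -74, -76] -> [44] -> 44
  [17, -1, -39, 49, 39, -34, -9, -23, -3, -13] -> [17, -1, -39, 49, 39, -34, -9, -23, -3, -13] -> [34, -2, -78, 98, 78, -68, -18, -46, -6, -26] -> [34] -> 34
  [-1, 41, 47, -37, 29] -> [-1, 41, 47, -37, 29] -> [-2, 82, 94, -74, 58] -> [-2] -> -2
  [40, -19, -32] -> [40, -19, -32] -> [80, -38, -64] -> [80] -> 80
  [15, -30, -16, -2, 14, 31, 40, 28, 43] -> [15, -30, -16, -2, 14, 31, 40, 28, 43] -> [30, -60, -32, -4, 28, 62, 80, 56, 86] -> [30] -> 30
  [-35, -22, 27, -26, -32, 47, -10] -> [-35, -22, 27, -26, -32, 47, -10] -> [-70, -44, 54, -52, -64, 94, -20] -> [-70] -> -70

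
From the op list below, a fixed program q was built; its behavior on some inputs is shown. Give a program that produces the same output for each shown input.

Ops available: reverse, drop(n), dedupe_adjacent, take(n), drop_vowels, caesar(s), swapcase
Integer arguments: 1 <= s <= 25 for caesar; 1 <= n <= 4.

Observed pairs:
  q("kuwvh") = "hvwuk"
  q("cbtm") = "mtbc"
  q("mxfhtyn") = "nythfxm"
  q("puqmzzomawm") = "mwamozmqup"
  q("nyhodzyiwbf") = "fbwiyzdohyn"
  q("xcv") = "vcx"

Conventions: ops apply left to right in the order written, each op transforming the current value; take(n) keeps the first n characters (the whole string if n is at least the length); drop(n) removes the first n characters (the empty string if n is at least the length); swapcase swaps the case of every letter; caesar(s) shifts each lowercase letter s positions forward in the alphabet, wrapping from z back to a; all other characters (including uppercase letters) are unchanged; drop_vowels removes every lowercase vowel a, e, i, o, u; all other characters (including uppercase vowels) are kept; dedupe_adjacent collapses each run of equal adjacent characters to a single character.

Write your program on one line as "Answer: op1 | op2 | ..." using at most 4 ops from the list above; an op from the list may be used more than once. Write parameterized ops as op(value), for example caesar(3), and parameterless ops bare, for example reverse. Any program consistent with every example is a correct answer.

swapcase | reverse | swapcase | dedupe_adjacent

Check, running the answer program on each example:
  "kuwvh" -> "KUWVH" -> "HVWUK" -> "hvwuk" -> "hvwuk"
  "cbtm" -> "CBTM" -> "MTBC" -> "mtbc" -> "mtbc"
  "mxfhtyn" -> "MXFHTYN" -> "NYTHFXM" -> "nythfxm" -> "nythfxm"
  "puqmzzomawm" -> "PUQMZZOMAWM" -> "MWAMOZZMQUP" -> "mwamozzmqup" -> "mwamozmqup"
  "nyhodzyiwbf" -> "NYHODZYIWBF" -> "FBWIYZDOHYN" -> "fbwiyzdohyn" -> "fbwiyzdohyn"
  "xcv" -> "XCV" -> "VCX" -> "vcx" -> "vcx"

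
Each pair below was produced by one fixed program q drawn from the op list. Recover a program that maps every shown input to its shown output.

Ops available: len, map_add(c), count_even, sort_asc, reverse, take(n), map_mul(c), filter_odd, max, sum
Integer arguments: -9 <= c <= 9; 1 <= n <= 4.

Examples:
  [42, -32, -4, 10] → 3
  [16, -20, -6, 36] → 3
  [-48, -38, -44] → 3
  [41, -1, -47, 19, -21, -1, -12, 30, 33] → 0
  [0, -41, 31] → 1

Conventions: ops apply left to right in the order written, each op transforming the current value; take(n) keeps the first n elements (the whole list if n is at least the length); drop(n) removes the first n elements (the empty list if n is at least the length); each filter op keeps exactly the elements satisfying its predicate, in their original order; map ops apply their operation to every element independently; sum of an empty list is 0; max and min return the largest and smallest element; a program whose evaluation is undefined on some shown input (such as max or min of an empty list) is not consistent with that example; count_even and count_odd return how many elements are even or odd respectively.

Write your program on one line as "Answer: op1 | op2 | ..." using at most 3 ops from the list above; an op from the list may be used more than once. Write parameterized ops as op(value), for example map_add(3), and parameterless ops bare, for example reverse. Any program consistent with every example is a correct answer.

take(3) | sort_asc | count_even

Check, running the answer program on each example:
  [42, -32, -4, 10] -> [42, -32, -4] -> [-32, -4, 42] -> 3
  [16, -20, -6, 36] -> [16, -20, -6] -> [-20, -6, 16] -> 3
  [-48, -38, -44] -> [-48, -38, -44] -> [-48, -44, -38] -> 3
  [41, -1, -47, 19, -21, -1, -12, 30, 33] -> [41, -1, -47] -> [-47, -1, 41] -> 0
  [0, -41, 31] -> [0, -41, 31] -> [-41, 0, 31] -> 1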